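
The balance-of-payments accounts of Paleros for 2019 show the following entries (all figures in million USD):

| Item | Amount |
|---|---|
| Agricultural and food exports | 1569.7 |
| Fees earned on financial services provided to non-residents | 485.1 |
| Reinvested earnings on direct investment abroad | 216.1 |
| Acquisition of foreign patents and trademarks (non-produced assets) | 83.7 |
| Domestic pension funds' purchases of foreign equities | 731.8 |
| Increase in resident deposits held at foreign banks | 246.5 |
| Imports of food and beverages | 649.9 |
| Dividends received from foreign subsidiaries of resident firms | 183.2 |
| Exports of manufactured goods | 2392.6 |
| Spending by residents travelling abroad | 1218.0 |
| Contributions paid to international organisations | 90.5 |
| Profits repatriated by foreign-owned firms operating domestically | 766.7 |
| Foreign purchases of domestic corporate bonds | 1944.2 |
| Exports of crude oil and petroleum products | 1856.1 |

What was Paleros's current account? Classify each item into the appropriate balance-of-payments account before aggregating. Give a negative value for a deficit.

Goods: 1856.1 + 1569.7 + 2392.6 - 649.9 = 5168.5
Services: 485.1 - 1218.0 = -732.9
Primary income: 183.2 + 216.1 - 766.7 = -367.4
Secondary income: -90.5
Current account = 5168.5 + (-732.9) + (-367.4) + (-90.5) = 3977.7
(Excluded from the current account — capital account: acquisition of foreign patents and trademarks (non-produced assets) 83.7; financial account: domestic pension funds' purchases of foreign equities 731.8, increase in resident deposits held at foreign banks 246.5, foreign purchases of domestic corporate bonds 1944.2.)

3977.7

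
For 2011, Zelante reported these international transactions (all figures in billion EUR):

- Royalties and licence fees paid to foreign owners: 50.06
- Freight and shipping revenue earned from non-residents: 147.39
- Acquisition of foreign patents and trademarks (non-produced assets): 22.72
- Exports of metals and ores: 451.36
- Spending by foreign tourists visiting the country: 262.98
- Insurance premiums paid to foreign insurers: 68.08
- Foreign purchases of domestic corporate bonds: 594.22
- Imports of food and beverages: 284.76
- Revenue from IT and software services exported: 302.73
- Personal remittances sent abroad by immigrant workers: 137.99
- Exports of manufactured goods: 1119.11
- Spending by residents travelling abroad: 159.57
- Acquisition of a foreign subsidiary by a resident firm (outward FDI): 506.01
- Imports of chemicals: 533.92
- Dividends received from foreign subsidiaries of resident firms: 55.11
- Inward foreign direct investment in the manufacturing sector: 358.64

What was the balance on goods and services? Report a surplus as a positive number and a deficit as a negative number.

1187.18

Goods: 451.36 - 284.76 - 533.92 + 1119.11 = 751.79
Services: -159.57 - 50.06 + 147.39 + 262.98 - 68.08 + 302.73 = 435.39
Trade balance = 751.79 + 435.39 = 1187.18
(Excluded from the trade balance — capital account: acquisition of foreign patents and trademarks (non-produced assets) 22.72; financial account: foreign purchases of domestic corporate bonds 594.22, acquisition of a foreign subsidiary by a resident firm (outward FDI) 506.01, inward foreign direct investment in the manufacturing sector 358.64; secondary income: personal remittances sent abroad by immigrant workers 137.99; primary income: dividends received from foreign subsidiaries of resident firms 55.11.)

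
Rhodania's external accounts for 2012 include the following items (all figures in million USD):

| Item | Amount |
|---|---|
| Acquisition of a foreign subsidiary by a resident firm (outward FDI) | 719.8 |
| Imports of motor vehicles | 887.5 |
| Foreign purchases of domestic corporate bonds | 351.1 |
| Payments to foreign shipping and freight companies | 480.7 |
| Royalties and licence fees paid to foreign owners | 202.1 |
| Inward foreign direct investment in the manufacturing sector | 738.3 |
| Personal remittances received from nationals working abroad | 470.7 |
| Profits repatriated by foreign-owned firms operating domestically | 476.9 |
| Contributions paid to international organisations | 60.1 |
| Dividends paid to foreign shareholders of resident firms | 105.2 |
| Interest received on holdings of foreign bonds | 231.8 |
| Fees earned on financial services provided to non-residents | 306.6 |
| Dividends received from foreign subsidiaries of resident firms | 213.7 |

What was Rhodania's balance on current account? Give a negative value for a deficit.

Goods: -887.5
Services: 306.6 - 480.7 - 202.1 = -376.2
Primary income: -105.2 + 231.8 + 213.7 - 476.9 = -136.6
Secondary income: 470.7 - 60.1 = 410.6
Current account = (-887.5) + (-376.2) + (-136.6) + 410.6 = -989.7
(Excluded from the current account — financial account: acquisition of a foreign subsidiary by a resident firm (outward FDI) 719.8, foreign purchases of domestic corporate bonds 351.1, inward foreign direct investment in the manufacturing sector 738.3.)

-989.7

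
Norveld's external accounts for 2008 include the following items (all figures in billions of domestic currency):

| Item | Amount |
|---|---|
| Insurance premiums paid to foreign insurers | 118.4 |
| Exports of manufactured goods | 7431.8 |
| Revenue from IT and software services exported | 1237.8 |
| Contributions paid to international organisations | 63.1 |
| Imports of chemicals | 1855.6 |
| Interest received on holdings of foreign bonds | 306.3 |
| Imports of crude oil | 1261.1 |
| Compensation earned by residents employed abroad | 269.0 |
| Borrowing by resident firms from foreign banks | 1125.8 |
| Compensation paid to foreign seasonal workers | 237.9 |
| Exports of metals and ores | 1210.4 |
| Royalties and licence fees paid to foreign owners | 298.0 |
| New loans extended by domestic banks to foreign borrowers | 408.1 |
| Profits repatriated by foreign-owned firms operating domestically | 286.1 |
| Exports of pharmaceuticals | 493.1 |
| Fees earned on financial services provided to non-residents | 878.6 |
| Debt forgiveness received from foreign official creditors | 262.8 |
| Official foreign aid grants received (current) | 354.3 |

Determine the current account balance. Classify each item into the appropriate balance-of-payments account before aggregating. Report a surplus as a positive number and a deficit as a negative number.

8061.1

Goods: -1261.1 + 1210.4 + 7431.8 + 493.1 - 1855.6 = 6018.6
Services: -118.4 + 1237.8 + 878.6 - 298.0 = 1700.0
Primary income: 269.0 - 286.1 - 237.9 + 306.3 = 51.3
Secondary income: 354.3 - 63.1 = 291.2
Current account = 6018.6 + 1700.0 + 51.3 + 291.2 = 8061.1
(Excluded from the current account — financial account: borrowing by resident firms from foreign banks 1125.8, new loans extended by domestic banks to foreign borrowers 408.1; capital account: debt forgiveness received from foreign official creditors 262.8.)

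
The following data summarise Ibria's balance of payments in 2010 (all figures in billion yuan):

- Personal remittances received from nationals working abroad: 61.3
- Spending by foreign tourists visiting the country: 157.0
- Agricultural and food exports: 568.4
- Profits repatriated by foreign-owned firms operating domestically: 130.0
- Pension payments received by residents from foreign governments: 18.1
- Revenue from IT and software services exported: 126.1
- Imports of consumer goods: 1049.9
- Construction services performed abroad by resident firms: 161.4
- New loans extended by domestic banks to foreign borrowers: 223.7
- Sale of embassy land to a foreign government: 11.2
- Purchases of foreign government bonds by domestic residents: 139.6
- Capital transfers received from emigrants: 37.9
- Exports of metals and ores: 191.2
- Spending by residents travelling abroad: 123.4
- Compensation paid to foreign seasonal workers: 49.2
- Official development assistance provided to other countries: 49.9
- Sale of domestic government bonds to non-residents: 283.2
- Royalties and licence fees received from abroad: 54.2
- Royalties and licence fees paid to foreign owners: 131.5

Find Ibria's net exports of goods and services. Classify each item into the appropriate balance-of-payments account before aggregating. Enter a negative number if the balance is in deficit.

-46.5

Goods: 191.2 + 568.4 - 1049.9 = -290.3
Services: -123.4 + 126.1 - 131.5 + 157.0 + 161.4 + 54.2 = 243.8
Trade balance = -290.3 + 243.8 = -46.5
(Excluded from the trade balance — secondary income: personal remittances received from nationals working abroad 61.3, pension payments received by residents from foreign governments 18.1, official development assistance provided to other countries 49.9; primary income: profits repatriated by foreign-owned firms operating domestically 130.0, compensation paid to foreign seasonal workers 49.2; financial account: new loans extended by domestic banks to foreign borrowers 223.7, purchases of foreign government bonds by domestic residents 139.6, sale of domestic government bonds to non-residents 283.2; capital account: sale of embassy land to a foreign government 11.2, capital transfers received from emigrants 37.9.)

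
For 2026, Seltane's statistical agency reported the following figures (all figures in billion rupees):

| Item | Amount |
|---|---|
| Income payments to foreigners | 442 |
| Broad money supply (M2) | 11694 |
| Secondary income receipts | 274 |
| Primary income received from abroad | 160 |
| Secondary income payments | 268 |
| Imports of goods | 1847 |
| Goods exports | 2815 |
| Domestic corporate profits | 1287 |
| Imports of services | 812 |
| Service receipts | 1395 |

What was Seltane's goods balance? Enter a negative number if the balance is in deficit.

968

Goods balance = 2815 - 1847 = 968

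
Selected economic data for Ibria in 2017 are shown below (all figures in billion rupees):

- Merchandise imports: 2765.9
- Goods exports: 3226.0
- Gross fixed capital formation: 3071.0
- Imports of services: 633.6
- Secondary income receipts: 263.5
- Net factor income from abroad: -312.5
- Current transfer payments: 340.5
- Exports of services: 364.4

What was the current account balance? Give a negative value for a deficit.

Goods balance = 3226.0 - 2765.9 = 460.1
Services balance = 364.4 - 633.6 = -269.2
Trade balance (goods + services) = 460.1 + (-269.2) = 190.9
Net primary income = -312.5
Net secondary income = 263.5 - 340.5 = -77.0
Current account = 190.9 + (-312.5) + (-77.0) = -198.6

-198.6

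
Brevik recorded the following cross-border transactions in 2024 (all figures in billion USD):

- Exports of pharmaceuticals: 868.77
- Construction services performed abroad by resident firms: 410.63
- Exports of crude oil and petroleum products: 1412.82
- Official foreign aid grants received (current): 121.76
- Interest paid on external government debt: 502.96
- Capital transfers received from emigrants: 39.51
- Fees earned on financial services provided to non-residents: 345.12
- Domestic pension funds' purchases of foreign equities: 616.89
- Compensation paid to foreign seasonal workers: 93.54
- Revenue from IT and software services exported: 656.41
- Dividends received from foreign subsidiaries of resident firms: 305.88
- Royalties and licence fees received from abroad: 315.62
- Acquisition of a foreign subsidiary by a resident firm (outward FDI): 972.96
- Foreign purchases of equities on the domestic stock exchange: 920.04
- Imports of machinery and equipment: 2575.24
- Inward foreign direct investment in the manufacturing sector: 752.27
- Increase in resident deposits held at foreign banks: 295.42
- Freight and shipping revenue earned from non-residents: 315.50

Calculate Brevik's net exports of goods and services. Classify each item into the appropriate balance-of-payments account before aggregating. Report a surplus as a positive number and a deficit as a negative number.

Goods: -2575.24 + 868.77 + 1412.82 = -293.65
Services: 656.41 + 345.12 + 315.62 + 410.63 + 315.50 = 2043.28
Trade balance = -293.65 + 2043.28 = 1749.63
(Excluded from the trade balance — secondary income: official foreign aid grants received (current) 121.76; primary income: interest paid on external government debt 502.96, compensation paid to foreign seasonal workers 93.54, dividends received from foreign subsidiaries of resident firms 305.88; capital account: capital transfers received from emigrants 39.51; financial account: domestic pension funds' purchases of foreign equities 616.89, acquisition of a foreign subsidiary by a resident firm (outward FDI) 972.96, foreign purchases of equities on the domestic stock exchange 920.04, inward foreign direct investment in the manufacturing sector 752.27, increase in resident deposits held at foreign banks 295.42.)

1749.63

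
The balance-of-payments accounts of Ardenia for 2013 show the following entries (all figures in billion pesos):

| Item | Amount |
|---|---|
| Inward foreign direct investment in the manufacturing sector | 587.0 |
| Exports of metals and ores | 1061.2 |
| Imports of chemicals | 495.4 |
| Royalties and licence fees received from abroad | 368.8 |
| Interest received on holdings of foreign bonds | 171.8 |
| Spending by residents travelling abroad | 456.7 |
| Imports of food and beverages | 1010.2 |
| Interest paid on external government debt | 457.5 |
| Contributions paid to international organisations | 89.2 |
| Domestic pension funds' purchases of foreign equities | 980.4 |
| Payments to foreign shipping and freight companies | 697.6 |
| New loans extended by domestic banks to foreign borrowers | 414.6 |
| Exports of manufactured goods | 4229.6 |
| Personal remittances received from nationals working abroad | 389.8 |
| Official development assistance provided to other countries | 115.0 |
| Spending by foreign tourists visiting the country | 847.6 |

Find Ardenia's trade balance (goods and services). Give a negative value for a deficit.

3847.3

Goods: 4229.6 + 1061.2 - 1010.2 - 495.4 = 3785.2
Services: 847.6 - 697.6 + 368.8 - 456.7 = 62.1
Trade balance = 3785.2 + 62.1 = 3847.3
(Excluded from the trade balance — financial account: inward foreign direct investment in the manufacturing sector 587.0, domestic pension funds' purchases of foreign equities 980.4, new loans extended by domestic banks to foreign borrowers 414.6; primary income: interest received on holdings of foreign bonds 171.8, interest paid on external government debt 457.5; secondary income: contributions paid to international organisations 89.2, personal remittances received from nationals working abroad 389.8, official development assistance provided to other countries 115.0.)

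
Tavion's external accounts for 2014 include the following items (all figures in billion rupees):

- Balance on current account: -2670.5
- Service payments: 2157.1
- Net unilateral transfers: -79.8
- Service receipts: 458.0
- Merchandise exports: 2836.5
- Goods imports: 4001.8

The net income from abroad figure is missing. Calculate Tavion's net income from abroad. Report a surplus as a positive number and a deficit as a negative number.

Current account = goods balance + services balance + net primary income + net secondary income
Sum of the known components = -2944.2
Net income from abroad = CA - (known components) = -2670.5 - (-2944.2) = 273.7

273.7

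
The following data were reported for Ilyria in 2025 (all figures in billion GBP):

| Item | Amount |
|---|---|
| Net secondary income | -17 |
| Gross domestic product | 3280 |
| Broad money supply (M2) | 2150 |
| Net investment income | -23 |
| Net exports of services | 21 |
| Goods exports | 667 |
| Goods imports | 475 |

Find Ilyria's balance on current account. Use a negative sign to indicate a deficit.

173

Goods balance = 667 - 475 = 192
Services balance = 21
Trade balance (goods + services) = 192 + 21 = 213
Net primary income = -23
Net secondary income = -17
Current account = 213 + (-23) + (-17) = 173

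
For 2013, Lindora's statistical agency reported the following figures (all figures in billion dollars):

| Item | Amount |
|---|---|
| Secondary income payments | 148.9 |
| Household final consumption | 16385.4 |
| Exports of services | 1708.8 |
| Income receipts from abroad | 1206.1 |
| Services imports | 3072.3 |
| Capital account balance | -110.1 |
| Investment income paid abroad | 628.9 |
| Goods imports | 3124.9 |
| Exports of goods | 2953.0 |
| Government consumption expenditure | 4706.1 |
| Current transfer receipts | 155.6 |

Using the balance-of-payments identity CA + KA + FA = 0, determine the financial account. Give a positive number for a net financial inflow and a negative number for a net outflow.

1061.6

Goods balance = 2953.0 - 3124.9 = -171.9
Services balance = 1708.8 - 3072.3 = -1363.5
Trade balance (goods + services) = -171.9 + (-1363.5) = -1535.4
Net primary income = 1206.1 - 628.9 = 577.2
Net secondary income = 155.6 - 148.9 = 6.7
Current account = -1535.4 + 577.2 + 6.7 = -951.5
Financial account = -(-951.5 + (-110.1)) = 1061.6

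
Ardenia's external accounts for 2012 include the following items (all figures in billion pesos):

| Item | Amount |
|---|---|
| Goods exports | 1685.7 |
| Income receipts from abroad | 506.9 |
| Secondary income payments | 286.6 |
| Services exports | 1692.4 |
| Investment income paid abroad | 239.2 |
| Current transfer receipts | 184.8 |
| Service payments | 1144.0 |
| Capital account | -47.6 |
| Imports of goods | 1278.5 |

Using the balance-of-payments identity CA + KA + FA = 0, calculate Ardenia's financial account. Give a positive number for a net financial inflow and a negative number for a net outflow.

Goods balance = 1685.7 - 1278.5 = 407.2
Services balance = 1692.4 - 1144.0 = 548.4
Trade balance (goods + services) = 407.2 + 548.4 = 955.6
Net primary income = 506.9 - 239.2 = 267.7
Net secondary income = 184.8 - 286.6 = -101.8
Current account = 955.6 + 267.7 + (-101.8) = 1121.5
Financial account = -(1121.5 + (-47.6)) = -1073.9

-1073.9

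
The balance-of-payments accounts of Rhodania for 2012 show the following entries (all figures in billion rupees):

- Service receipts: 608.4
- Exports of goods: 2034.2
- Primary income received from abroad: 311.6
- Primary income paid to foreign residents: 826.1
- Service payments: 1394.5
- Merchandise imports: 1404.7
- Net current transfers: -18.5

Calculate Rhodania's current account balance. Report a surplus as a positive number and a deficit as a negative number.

Goods balance = 2034.2 - 1404.7 = 629.5
Services balance = 608.4 - 1394.5 = -786.1
Trade balance (goods + services) = 629.5 + (-786.1) = -156.6
Net primary income = 311.6 - 826.1 = -514.5
Net secondary income = -18.5
Current account = -156.6 + (-514.5) + (-18.5) = -689.6

-689.6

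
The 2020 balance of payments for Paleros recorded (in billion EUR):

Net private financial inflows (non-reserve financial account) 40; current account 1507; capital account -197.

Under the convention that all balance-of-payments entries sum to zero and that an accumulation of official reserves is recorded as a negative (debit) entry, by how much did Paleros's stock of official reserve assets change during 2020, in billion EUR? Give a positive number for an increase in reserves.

Official reserve transactions balance = -(1507 + (-197) + 40) = -1350
An accumulation of reserves is recorded as a debit (negative entry), so the change in the stock of reserves is the negative of that balance.
Change in official reserves = -(-1350) = 1350

1350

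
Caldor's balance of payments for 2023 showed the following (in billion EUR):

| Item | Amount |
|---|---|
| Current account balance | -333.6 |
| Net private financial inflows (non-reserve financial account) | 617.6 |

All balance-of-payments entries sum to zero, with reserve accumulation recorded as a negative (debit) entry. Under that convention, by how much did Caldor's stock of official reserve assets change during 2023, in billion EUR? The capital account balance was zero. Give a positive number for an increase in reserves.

284.0

Official reserve transactions balance = -((-333.6) + 617.6) = -284.0
An accumulation of reserves is recorded as a debit (negative entry), so the change in the stock of reserves is the negative of that balance.
Change in official reserves = -(-284.0) = 284.0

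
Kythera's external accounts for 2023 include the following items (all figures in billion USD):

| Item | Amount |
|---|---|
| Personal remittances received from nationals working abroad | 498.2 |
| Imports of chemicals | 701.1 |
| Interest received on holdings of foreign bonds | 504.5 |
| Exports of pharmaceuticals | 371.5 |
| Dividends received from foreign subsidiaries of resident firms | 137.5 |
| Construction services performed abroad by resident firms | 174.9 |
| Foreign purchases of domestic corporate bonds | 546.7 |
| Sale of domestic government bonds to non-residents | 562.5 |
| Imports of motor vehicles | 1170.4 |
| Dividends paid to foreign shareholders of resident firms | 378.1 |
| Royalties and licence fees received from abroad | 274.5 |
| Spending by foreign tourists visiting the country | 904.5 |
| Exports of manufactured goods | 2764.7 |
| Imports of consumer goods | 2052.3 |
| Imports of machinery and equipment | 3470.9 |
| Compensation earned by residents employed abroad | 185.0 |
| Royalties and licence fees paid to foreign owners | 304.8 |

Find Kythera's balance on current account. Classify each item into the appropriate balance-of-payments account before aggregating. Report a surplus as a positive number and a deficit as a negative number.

-2262.3

Goods: -3470.9 + 2764.7 + 371.5 - 701.1 - 2052.3 - 1170.4 = -4258.5
Services: 904.5 + 174.9 + 274.5 - 304.8 = 1049.1
Primary income: -378.1 + 137.5 + 185.0 + 504.5 = 448.9
Secondary income: 498.2
Current account = (-4258.5) + 1049.1 + 448.9 + 498.2 = -2262.3
(Excluded from the current account — financial account: foreign purchases of domestic corporate bonds 546.7, sale of domestic government bonds to non-residents 562.5.)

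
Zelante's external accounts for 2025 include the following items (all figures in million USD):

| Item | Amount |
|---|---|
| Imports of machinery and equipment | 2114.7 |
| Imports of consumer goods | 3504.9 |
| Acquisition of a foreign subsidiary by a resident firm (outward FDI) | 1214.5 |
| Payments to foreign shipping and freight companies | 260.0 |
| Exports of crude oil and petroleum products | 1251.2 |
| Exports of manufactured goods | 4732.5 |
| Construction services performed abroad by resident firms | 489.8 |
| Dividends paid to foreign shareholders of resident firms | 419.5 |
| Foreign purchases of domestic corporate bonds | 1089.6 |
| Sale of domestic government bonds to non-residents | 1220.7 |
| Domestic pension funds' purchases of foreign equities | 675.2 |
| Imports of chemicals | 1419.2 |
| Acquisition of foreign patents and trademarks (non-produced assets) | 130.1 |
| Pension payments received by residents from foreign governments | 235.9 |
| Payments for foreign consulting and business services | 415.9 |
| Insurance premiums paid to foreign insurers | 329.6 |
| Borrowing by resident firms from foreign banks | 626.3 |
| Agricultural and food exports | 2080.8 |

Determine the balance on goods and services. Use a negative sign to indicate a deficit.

Goods: -1419.2 + 4732.5 + 2080.8 + 1251.2 - 2114.7 - 3504.9 = 1025.7
Services: -329.6 - 260.0 + 489.8 - 415.9 = -515.7
Trade balance = 1025.7 + (-515.7) = 510.0
(Excluded from the trade balance — financial account: acquisition of a foreign subsidiary by a resident firm (outward FDI) 1214.5, foreign purchases of domestic corporate bonds 1089.6, sale of domestic government bonds to non-residents 1220.7, domestic pension funds' purchases of foreign equities 675.2, borrowing by resident firms from foreign banks 626.3; primary income: dividends paid to foreign shareholders of resident firms 419.5; capital account: acquisition of foreign patents and trademarks (non-produced assets) 130.1; secondary income: pension payments received by residents from foreign governments 235.9.)

510.0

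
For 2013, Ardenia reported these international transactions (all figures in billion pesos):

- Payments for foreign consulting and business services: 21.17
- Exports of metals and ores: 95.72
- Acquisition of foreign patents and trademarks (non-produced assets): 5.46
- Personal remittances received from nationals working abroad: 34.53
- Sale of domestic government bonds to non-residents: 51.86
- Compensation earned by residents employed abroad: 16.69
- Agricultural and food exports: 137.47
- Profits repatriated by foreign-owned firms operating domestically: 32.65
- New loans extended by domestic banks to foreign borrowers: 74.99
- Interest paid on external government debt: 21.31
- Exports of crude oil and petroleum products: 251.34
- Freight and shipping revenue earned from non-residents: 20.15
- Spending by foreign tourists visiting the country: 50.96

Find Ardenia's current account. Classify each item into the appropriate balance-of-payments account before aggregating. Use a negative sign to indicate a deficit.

Goods: 251.34 + 95.72 + 137.47 = 484.53
Services: 20.15 - 21.17 + 50.96 = 49.94
Primary income: -21.31 - 32.65 + 16.69 = -37.27
Secondary income: 34.53
Current account = 484.53 + 49.94 + (-37.27) + 34.53 = 531.73
(Excluded from the current account — capital account: acquisition of foreign patents and trademarks (non-produced assets) 5.46; financial account: sale of domestic government bonds to non-residents 51.86, new loans extended by domestic banks to foreign borrowers 74.99.)

531.73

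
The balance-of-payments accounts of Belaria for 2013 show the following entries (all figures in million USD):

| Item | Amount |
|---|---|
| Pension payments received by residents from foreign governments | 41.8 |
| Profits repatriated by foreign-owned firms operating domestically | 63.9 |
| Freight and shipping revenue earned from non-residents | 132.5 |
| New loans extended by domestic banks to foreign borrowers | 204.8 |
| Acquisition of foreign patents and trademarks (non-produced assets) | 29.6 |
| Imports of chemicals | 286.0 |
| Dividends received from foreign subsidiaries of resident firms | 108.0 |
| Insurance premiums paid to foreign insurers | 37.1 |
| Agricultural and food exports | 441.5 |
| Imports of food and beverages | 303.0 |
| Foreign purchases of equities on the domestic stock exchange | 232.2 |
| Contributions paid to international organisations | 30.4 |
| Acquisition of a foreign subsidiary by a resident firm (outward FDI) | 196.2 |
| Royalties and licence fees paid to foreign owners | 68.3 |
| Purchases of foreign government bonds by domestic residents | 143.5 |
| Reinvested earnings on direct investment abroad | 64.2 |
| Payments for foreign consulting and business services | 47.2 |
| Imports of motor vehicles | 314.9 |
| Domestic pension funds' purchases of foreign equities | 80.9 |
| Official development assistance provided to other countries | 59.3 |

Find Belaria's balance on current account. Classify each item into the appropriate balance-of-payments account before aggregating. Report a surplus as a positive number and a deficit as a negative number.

-422.1

Goods: -286.0 - 303.0 - 314.9 + 441.5 = -462.4
Services: -68.3 + 132.5 - 37.1 - 47.2 = -20.1
Primary income: 108.0 - 63.9 + 64.2 = 108.3
Secondary income: -30.4 - 59.3 + 41.8 = -47.9
Current account = (-462.4) + (-20.1) + 108.3 + (-47.9) = -422.1
(Excluded from the current account — financial account: new loans extended by domestic banks to foreign borrowers 204.8, foreign purchases of equities on the domestic stock exchange 232.2, acquisition of a foreign subsidiary by a resident firm (outward FDI) 196.2, purchases of foreign government bonds by domestic residents 143.5, domestic pension funds' purchases of foreign equities 80.9; capital account: acquisition of foreign patents and trademarks (non-produced assets) 29.6.)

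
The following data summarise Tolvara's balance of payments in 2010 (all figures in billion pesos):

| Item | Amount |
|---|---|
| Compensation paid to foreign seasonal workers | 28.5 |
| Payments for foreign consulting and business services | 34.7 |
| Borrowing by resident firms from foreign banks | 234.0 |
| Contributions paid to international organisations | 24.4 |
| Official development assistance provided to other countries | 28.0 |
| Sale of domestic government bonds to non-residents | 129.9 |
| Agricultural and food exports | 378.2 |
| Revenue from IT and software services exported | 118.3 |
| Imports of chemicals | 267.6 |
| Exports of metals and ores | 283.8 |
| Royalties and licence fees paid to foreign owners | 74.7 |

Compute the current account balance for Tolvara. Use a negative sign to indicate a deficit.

322.4

Goods: 378.2 - 267.6 + 283.8 = 394.4
Services: 118.3 - 34.7 - 74.7 = 8.9
Primary income: -28.5
Secondary income: -24.4 - 28.0 = -52.4
Current account = 394.4 + 8.9 + (-28.5) + (-52.4) = 322.4
(Excluded from the current account — financial account: borrowing by resident firms from foreign banks 234.0, sale of domestic government bonds to non-residents 129.9.)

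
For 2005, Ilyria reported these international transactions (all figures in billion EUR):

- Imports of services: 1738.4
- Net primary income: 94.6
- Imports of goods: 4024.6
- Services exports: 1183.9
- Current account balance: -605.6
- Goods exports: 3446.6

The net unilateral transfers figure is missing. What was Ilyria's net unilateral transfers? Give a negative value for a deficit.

432.3

Current account = goods balance + services balance + net primary income + net secondary income
Sum of the known components = -1037.9
Net unilateral transfers = CA - (known components) = -605.6 - (-1037.9) = 432.3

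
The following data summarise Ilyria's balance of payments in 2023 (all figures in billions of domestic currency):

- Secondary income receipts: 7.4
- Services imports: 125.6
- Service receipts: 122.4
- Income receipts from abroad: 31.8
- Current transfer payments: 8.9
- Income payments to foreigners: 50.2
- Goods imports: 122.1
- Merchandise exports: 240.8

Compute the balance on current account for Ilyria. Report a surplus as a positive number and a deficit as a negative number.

95.6

Goods balance = 240.8 - 122.1 = 118.7
Services balance = 122.4 - 125.6 = -3.2
Trade balance (goods + services) = 118.7 + (-3.2) = 115.5
Net primary income = 31.8 - 50.2 = -18.4
Net secondary income = 7.4 - 8.9 = -1.5
Current account = 115.5 + (-18.4) + (-1.5) = 95.6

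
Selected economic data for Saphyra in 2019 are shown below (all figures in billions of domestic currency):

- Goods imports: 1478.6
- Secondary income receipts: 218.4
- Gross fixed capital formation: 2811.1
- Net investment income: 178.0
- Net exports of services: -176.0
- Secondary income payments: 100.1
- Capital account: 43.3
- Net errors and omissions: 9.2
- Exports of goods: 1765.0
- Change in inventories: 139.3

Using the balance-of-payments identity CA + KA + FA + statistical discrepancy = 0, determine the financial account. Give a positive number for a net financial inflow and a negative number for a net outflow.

Goods balance = 1765.0 - 1478.6 = 286.4
Services balance = -176.0
Trade balance (goods + services) = 286.4 + (-176.0) = 110.4
Net primary income = 178.0
Net secondary income = 218.4 - 100.1 = 118.3
Current account = 110.4 + 178.0 + 118.3 = 406.7
Financial account = -(406.7 + 43.3 + 9.2) = -459.2

-459.2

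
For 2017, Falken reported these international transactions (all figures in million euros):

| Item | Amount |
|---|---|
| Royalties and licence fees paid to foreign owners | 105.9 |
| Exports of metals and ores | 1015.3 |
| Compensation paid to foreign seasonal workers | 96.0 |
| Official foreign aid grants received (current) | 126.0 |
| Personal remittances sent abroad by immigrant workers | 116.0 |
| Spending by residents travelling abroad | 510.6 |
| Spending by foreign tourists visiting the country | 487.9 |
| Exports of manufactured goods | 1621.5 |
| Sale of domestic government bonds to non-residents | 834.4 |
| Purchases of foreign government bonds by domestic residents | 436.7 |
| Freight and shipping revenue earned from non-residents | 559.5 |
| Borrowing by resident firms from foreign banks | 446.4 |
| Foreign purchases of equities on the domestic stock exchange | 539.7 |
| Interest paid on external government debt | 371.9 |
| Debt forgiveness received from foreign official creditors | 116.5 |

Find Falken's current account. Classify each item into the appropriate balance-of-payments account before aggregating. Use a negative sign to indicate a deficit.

2609.8

Goods: 1621.5 + 1015.3 = 2636.8
Services: -510.6 - 105.9 + 487.9 + 559.5 = 430.9
Primary income: -96.0 - 371.9 = -467.9
Secondary income: 126.0 - 116.0 = 10.0
Current account = 2636.8 + 430.9 + (-467.9) + 10.0 = 2609.8
(Excluded from the current account — financial account: sale of domestic government bonds to non-residents 834.4, purchases of foreign government bonds by domestic residents 436.7, borrowing by resident firms from foreign banks 446.4, foreign purchases of equities on the domestic stock exchange 539.7; capital account: debt forgiveness received from foreign official creditors 116.5.)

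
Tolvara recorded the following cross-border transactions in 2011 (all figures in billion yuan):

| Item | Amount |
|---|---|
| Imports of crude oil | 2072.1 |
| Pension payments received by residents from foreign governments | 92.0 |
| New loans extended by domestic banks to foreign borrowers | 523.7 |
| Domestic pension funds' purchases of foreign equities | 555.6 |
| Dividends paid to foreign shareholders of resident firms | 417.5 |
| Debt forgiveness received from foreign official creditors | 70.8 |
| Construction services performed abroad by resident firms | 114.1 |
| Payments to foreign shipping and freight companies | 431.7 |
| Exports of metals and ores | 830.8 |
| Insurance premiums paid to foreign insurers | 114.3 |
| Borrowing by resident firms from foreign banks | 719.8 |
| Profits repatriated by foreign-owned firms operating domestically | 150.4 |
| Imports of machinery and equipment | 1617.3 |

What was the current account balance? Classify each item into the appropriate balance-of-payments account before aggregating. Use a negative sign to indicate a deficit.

-3766.4

Goods: 830.8 - 1617.3 - 2072.1 = -2858.6
Services: -114.3 - 431.7 + 114.1 = -431.9
Primary income: -417.5 - 150.4 = -567.9
Secondary income: 92.0
Current account = (-2858.6) + (-431.9) + (-567.9) + 92.0 = -3766.4
(Excluded from the current account — financial account: new loans extended by domestic banks to foreign borrowers 523.7, domestic pension funds' purchases of foreign equities 555.6, borrowing by resident firms from foreign banks 719.8; capital account: debt forgiveness received from foreign official creditors 70.8.)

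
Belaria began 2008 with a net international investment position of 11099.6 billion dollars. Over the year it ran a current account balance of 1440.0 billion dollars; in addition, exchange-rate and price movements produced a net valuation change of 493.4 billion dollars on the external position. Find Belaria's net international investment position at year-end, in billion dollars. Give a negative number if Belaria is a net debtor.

13033.0

Change in NIIP = current account + net valuation change = 1440.0 + 493.4 = 1933.4
End-of-year NIIP = 11099.6 + 1933.4 = 13033.0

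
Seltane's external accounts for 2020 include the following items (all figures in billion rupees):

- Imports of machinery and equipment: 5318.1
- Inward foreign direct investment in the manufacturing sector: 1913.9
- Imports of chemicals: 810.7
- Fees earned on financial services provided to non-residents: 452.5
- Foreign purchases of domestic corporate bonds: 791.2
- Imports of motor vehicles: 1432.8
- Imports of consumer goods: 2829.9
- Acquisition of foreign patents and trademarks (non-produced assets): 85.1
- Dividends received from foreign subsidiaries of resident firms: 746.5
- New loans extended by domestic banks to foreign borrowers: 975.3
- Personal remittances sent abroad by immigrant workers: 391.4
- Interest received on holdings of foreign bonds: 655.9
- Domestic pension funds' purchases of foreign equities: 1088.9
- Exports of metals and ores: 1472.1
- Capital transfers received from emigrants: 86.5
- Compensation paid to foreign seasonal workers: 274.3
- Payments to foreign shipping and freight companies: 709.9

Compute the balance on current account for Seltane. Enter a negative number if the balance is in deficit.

Goods: -1432.8 - 2829.9 - 5318.1 + 1472.1 - 810.7 = -8919.4
Services: -709.9 + 452.5 = -257.4
Primary income: 655.9 + 746.5 - 274.3 = 1128.1
Secondary income: -391.4
Current account = (-8919.4) + (-257.4) + 1128.1 + (-391.4) = -8440.1
(Excluded from the current account — financial account: inward foreign direct investment in the manufacturing sector 1913.9, foreign purchases of domestic corporate bonds 791.2, new loans extended by domestic banks to foreign borrowers 975.3, domestic pension funds' purchases of foreign equities 1088.9; capital account: acquisition of foreign patents and trademarks (non-produced assets) 85.1, capital transfers received from emigrants 86.5.)

-8440.1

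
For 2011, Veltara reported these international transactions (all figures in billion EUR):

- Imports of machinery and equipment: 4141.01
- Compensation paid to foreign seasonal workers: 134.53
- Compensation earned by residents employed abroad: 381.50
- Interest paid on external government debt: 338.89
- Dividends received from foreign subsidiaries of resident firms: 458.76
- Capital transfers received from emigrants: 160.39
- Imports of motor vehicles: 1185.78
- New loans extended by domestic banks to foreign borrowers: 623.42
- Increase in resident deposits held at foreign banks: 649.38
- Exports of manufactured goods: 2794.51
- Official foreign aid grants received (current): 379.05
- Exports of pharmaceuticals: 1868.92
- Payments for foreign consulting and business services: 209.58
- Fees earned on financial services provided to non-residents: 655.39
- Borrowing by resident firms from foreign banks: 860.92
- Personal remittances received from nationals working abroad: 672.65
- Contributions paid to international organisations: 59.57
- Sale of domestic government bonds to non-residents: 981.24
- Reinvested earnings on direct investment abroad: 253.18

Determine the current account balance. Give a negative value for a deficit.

1394.60

Goods: 2794.51 - 4141.01 + 1868.92 - 1185.78 = -663.36
Services: 655.39 - 209.58 = 445.81
Primary income: -338.89 + 381.50 + 253.18 - 134.53 + 458.76 = 620.02
Secondary income: 672.65 + 379.05 - 59.57 = 992.13
Current account = (-663.36) + 445.81 + 620.02 + 992.13 = 1394.60
(Excluded from the current account — capital account: capital transfers received from emigrants 160.39; financial account: new loans extended by domestic banks to foreign borrowers 623.42, increase in resident deposits held at foreign banks 649.38, borrowing by resident firms from foreign banks 860.92, sale of domestic government bonds to non-residents 981.24.)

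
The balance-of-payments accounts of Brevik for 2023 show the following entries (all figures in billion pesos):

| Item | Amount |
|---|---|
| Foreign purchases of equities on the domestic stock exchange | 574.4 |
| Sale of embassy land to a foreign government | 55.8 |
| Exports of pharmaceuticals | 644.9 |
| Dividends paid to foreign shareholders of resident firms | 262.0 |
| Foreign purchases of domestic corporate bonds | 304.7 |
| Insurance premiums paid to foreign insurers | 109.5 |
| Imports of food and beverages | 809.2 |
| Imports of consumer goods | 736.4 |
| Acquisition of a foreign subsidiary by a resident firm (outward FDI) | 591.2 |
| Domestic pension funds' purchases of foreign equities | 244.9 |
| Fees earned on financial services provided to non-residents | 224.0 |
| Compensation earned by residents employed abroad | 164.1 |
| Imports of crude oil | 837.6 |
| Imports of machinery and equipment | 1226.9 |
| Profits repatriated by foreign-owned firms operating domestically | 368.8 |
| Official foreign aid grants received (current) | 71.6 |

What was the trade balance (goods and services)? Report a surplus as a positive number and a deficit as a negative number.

Goods: -837.6 - 736.4 - 809.2 - 1226.9 + 644.9 = -2965.2
Services: 224.0 - 109.5 = 114.5
Trade balance = -2965.2 + 114.5 = -2850.7
(Excluded from the trade balance — financial account: foreign purchases of equities on the domestic stock exchange 574.4, foreign purchases of domestic corporate bonds 304.7, acquisition of a foreign subsidiary by a resident firm (outward FDI) 591.2, domestic pension funds' purchases of foreign equities 244.9; capital account: sale of embassy land to a foreign government 55.8; primary income: dividends paid to foreign shareholders of resident firms 262.0, compensation earned by residents employed abroad 164.1, profits repatriated by foreign-owned firms operating domestically 368.8; secondary income: official foreign aid grants received (current) 71.6.)

-2850.7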